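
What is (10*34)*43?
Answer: 14620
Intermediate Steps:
(10*34)*43 = 340*43 = 14620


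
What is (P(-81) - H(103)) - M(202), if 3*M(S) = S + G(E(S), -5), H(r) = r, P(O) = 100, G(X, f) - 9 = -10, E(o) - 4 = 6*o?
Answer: -70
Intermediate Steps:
E(o) = 4 + 6*o
G(X, f) = -1 (G(X, f) = 9 - 10 = -1)
M(S) = -⅓ + S/3 (M(S) = (S - 1)/3 = (-1 + S)/3 = -⅓ + S/3)
(P(-81) - H(103)) - M(202) = (100 - 1*103) - (-⅓ + (⅓)*202) = (100 - 103) - (-⅓ + 202/3) = -3 - 1*67 = -3 - 67 = -70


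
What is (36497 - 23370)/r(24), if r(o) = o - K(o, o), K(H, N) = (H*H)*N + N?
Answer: -13127/13824 ≈ -0.94958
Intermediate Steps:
K(H, N) = N + N*H² (K(H, N) = H²*N + N = N*H² + N = N + N*H²)
r(o) = o - o*(1 + o²)
(36497 - 23370)/r(24) = (36497 - 23370)/((-1*24³)) = 13127/((-1*13824)) = 13127/(-13824) = 13127*(-1/13824) = -13127/13824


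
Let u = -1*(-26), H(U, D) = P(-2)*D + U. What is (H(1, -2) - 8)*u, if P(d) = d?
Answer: -78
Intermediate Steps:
H(U, D) = U - 2*D (H(U, D) = -2*D + U = U - 2*D)
u = 26
(H(1, -2) - 8)*u = ((1 - 2*(-2)) - 8)*26 = ((1 + 4) - 8)*26 = (5 - 8)*26 = -3*26 = -78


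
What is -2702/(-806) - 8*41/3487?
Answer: 4578753/1405261 ≈ 3.2583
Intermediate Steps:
-2702/(-806) - 8*41/3487 = -2702*(-1/806) - 328*1/3487 = 1351/403 - 328/3487 = 4578753/1405261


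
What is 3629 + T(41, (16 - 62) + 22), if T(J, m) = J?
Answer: 3670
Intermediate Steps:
3629 + T(41, (16 - 62) + 22) = 3629 + 41 = 3670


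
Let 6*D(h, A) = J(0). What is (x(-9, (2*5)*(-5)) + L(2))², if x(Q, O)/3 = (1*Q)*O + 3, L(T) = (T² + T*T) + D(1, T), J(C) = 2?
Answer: 16826404/9 ≈ 1.8696e+6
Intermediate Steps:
D(h, A) = ⅓ (D(h, A) = (⅙)*2 = ⅓)
L(T) = ⅓ + 2*T² (L(T) = (T² + T*T) + ⅓ = (T² + T²) + ⅓ = 2*T² + ⅓ = ⅓ + 2*T²)
x(Q, O) = 9 + 3*O*Q (x(Q, O) = 3*((1*Q)*O + 3) = 3*(Q*O + 3) = 3*(O*Q + 3) = 3*(3 + O*Q) = 9 + 3*O*Q)
(x(-9, (2*5)*(-5)) + L(2))² = ((9 + 3*((2*5)*(-5))*(-9)) + (⅓ + 2*2²))² = ((9 + 3*(10*(-5))*(-9)) + (⅓ + 2*4))² = ((9 + 3*(-50)*(-9)) + (⅓ + 8))² = ((9 + 1350) + 25/3)² = (1359 + 25/3)² = (4102/3)² = 16826404/9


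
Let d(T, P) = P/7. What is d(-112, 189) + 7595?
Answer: 7622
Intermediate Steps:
d(T, P) = P/7 (d(T, P) = P*(⅐) = P/7)
d(-112, 189) + 7595 = (⅐)*189 + 7595 = 27 + 7595 = 7622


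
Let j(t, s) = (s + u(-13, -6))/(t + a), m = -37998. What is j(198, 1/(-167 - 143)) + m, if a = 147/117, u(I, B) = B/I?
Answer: -91537556439/2409010 ≈ -37998.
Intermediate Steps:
a = 49/39 (a = 147*(1/117) = 49/39 ≈ 1.2564)
j(t, s) = (6/13 + s)/(49/39 + t) (j(t, s) = (s - 6/(-13))/(t + 49/39) = (s - 6*(-1/13))/(49/39 + t) = (s + 6/13)/(49/39 + t) = (6/13 + s)/(49/39 + t))
j(198, 1/(-167 - 143)) + m = 3*(6 + 13/(-167 - 143))/(49 + 39*198) - 37998 = 3*(6 + 13/(-310))/(49 + 7722) - 37998 = 3*(6 + 13*(-1/310))/7771 - 37998 = 3*(1/7771)*(6 - 13/310) - 37998 = 3*(1/7771)*(1847/310) - 37998 = 5541/2409010 - 37998 = -91537556439/2409010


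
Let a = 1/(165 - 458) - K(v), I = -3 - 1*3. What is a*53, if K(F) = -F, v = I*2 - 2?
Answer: -217459/293 ≈ -742.18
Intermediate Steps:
I = -6 (I = -3 - 3 = -6)
v = -14 (v = -6*2 - 2 = -12 - 2 = -14)
a = -4103/293 (a = 1/(165 - 458) - (-1)*(-14) = 1/(-293) - 1*14 = -1/293 - 14 = -4103/293 ≈ -14.003)
a*53 = -4103/293*53 = -217459/293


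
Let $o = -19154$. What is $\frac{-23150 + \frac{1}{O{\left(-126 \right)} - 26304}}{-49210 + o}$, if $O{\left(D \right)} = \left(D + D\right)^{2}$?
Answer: $\frac{861179999}{2543140800} \approx 0.33863$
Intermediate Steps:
$O{\left(D \right)} = 4 D^{2}$ ($O{\left(D \right)} = \left(2 D\right)^{2} = 4 D^{2}$)
$\frac{-23150 + \frac{1}{O{\left(-126 \right)} - 26304}}{-49210 + o} = \frac{-23150 + \frac{1}{4 \left(-126\right)^{2} - 26304}}{-49210 - 19154} = \frac{-23150 + \frac{1}{4 \cdot 15876 - 26304}}{-68364} = \left(-23150 + \frac{1}{63504 - 26304}\right) \left(- \frac{1}{68364}\right) = \left(-23150 + \frac{1}{37200}\right) \left(- \frac{1}{68364}\right) = \left(- \frac{861179999}{37200}\right) \left(- \frac{1}{68364}\right) = \frac{861179999}{2543140800}$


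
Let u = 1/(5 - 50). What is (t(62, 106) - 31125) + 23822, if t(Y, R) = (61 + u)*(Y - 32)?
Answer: -16421/3 ≈ -5473.7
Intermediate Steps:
u = -1/45 (u = 1/(-45) = -1/45 ≈ -0.022222)
t(Y, R) = -87808/45 + 2744*Y/45 (t(Y, R) = (61 - 1/45)*(Y - 32) = 2744*(-32 + Y)/45 = -87808/45 + 2744*Y/45)
(t(62, 106) - 31125) + 23822 = ((-87808/45 + (2744/45)*62) - 31125) + 23822 = ((-87808/45 + 170128/45) - 31125) + 23822 = (5488/3 - 31125) + 23822 = -87887/3 + 23822 = -16421/3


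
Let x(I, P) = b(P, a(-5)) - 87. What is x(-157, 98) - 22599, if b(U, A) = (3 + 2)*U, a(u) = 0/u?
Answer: -22196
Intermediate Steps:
a(u) = 0
b(U, A) = 5*U
x(I, P) = -87 + 5*P (x(I, P) = 5*P - 87 = -87 + 5*P)
x(-157, 98) - 22599 = (-87 + 5*98) - 22599 = (-87 + 490) - 22599 = 403 - 22599 = -22196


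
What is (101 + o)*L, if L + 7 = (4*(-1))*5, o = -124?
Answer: 621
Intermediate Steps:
L = -27 (L = -7 + (4*(-1))*5 = -7 - 4*5 = -7 - 20 = -27)
(101 + o)*L = (101 - 124)*(-27) = -23*(-27) = 621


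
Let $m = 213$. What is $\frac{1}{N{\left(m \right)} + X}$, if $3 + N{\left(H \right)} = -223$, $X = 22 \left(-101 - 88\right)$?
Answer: $- \frac{1}{4384} \approx -0.0002281$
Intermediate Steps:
$X = -4158$ ($X = 22 \left(-189\right) = -4158$)
$N{\left(H \right)} = -226$ ($N{\left(H \right)} = -3 - 223 = -226$)
$\frac{1}{N{\left(m \right)} + X} = \frac{1}{-226 - 4158} = \frac{1}{-4384} = - \frac{1}{4384}$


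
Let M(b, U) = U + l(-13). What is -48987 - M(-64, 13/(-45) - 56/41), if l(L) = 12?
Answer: -90400102/1845 ≈ -48997.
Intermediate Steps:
M(b, U) = 12 + U (M(b, U) = U + 12 = 12 + U)
-48987 - M(-64, 13/(-45) - 56/41) = -48987 - (12 + (13/(-45) - 56/41)) = -48987 - (12 + (13*(-1/45) - 56*1/41)) = -48987 - (12 + (-13/45 - 56/41)) = -48987 - (12 - 3053/1845) = -48987 - 1*19087/1845 = -48987 - 19087/1845 = -90400102/1845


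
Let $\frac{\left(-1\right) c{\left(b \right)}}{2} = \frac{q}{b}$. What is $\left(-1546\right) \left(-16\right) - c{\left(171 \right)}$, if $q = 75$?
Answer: $\frac{1410002}{57} \approx 24737.0$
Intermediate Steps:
$c{\left(b \right)} = - \frac{150}{b}$ ($c{\left(b \right)} = - 2 \frac{75}{b} = - \frac{150}{b}$)
$\left(-1546\right) \left(-16\right) - c{\left(171 \right)} = \left(-1546\right) \left(-16\right) - - \frac{150}{171} = 24736 - \left(-150\right) \frac{1}{171} = 24736 - - \frac{50}{57} = 24736 + \frac{50}{57} = \frac{1410002}{57}$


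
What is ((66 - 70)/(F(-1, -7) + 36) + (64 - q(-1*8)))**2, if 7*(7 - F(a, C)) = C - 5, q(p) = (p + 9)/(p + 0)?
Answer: 25710519025/6270016 ≈ 4100.5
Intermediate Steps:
q(p) = (9 + p)/p
F(a, C) = 54/7 - C/7 (F(a, C) = 7 - (C - 5)/7 = 7 - (-5 + C)/7 = 7 + (5/7 - C/7) = 54/7 - C/7)
((66 - 70)/(F(-1, -7) + 36) + (64 - q(-1*8)))**2 = ((66 - 70)/((54/7 - 1/7*(-7)) + 36) + (64 - (9 - 1*8)/((-1*8))))**2 = (-4/((54/7 + 1) + 36) + (64 - (9 - 8)/(-8)))**2 = (-4/(61/7 + 36) + (64 - (-1)/8))**2 = (-4/313/7 + (64 - 1*(-1/8)))**2 = (-4*7/313 + (64 + 1/8))**2 = (-28/313 + 513/8)**2 = (160345/2504)**2 = 25710519025/6270016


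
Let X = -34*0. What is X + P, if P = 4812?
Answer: 4812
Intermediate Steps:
X = 0
X + P = 0 + 4812 = 4812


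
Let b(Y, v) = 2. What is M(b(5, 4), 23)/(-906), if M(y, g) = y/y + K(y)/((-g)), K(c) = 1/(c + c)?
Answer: -91/83352 ≈ -0.0010918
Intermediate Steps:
K(c) = 1/(2*c)
M(y, g) = 1 - 1/(2*g*y) (M(y, g) = y/y + (1/(2*y))/((-g)) = 1 + (1/(2*y))*(-1/g) = 1 - 1/(2*g*y))
M(b(5, 4), 23)/(-906) = (1 - 1/2/(23*2))/(-906) = (1 - 1/2*1/23*1/2)*(-1/906) = (1 - 1/92)*(-1/906) = (91/92)*(-1/906) = -91/83352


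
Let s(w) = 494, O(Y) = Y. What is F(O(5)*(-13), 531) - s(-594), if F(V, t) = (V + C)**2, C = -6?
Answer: 4547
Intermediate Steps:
F(V, t) = (-6 + V)**2 (F(V, t) = (V - 6)**2 = (-6 + V)**2)
F(O(5)*(-13), 531) - s(-594) = (-6 + 5*(-13))**2 - 1*494 = (-6 - 65)**2 - 494 = (-71)**2 - 494 = 5041 - 494 = 4547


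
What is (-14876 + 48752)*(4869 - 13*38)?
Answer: 148207500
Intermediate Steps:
(-14876 + 48752)*(4869 - 13*38) = 33876*(4869 - 494) = 33876*4375 = 148207500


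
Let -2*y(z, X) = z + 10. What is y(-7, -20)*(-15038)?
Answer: 22557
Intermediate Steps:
y(z, X) = -5 - z/2 (y(z, X) = -(z + 10)/2 = -(10 + z)/2 = -5 - z/2)
y(-7, -20)*(-15038) = (-5 - 1/2*(-7))*(-15038) = (-5 + 7/2)*(-15038) = -3/2*(-15038) = 22557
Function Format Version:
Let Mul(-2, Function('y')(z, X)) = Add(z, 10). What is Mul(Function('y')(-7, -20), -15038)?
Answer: 22557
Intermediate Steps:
Function('y')(z, X) = Add(-5, Mul(Rational(-1, 2), z)) (Function('y')(z, X) = Mul(Rational(-1, 2), Add(z, 10)) = Mul(Rational(-1, 2), Add(10, z)) = Add(-5, Mul(Rational(-1, 2), z)))
Mul(Function('y')(-7, -20), -15038) = Mul(Add(-5, Mul(Rational(-1, 2), -7)), -15038) = Mul(Add(-5, Rational(7, 2)), -15038) = Mul(Rational(-3, 2), -15038) = 22557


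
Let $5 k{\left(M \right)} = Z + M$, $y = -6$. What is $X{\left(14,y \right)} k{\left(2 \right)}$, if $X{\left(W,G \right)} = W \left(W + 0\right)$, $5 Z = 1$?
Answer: $\frac{2156}{25} \approx 86.24$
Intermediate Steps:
$Z = \frac{1}{5}$ ($Z = \frac{1}{5} \cdot 1 = \frac{1}{5} \approx 0.2$)
$X{\left(W,G \right)} = W^{2}$ ($X{\left(W,G \right)} = W W = W^{2}$)
$k{\left(M \right)} = \frac{1}{25} + \frac{M}{5}$ ($k{\left(M \right)} = \frac{\frac{1}{5} + M}{5} = \frac{1}{25} + \frac{M}{5}$)
$X{\left(14,y \right)} k{\left(2 \right)} = 14^{2} \left(\frac{1}{25} + \frac{1}{5} \cdot 2\right) = 196 \left(\frac{1}{25} + \frac{2}{5}\right) = 196 \cdot \frac{11}{25} = \frac{2156}{25}$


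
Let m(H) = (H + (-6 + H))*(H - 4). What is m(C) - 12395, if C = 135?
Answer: 22189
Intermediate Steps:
m(H) = (-6 + 2*H)*(-4 + H)
m(C) - 12395 = (24 - 14*135 + 2*135²) - 12395 = (24 - 1890 + 2*18225) - 12395 = (24 - 1890 + 36450) - 12395 = 34584 - 12395 = 22189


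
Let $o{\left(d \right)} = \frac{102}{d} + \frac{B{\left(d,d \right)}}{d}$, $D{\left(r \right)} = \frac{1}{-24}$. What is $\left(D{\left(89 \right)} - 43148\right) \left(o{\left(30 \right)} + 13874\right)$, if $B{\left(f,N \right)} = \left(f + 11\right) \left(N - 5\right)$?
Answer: $- \frac{432184937891}{720} \approx -6.0026 \cdot 10^{8}$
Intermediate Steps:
$B{\left(f,N \right)} = \left(-5 + N\right) \left(11 + f\right)$ ($B{\left(f,N \right)} = \left(11 + f\right) \left(-5 + N\right) = \left(-5 + N\right) \left(11 + f\right)$)
$D{\left(r \right)} = - \frac{1}{24}$
$o{\left(d \right)} = \frac{102}{d} + \frac{-55 + d^{2} + 6 d}{d}$ ($o{\left(d \right)} = \frac{102}{d} + \frac{-55 - 5 d + 11 d + d d}{d} = \frac{102}{d} + \frac{-55 - 5 d + 11 d + d^{2}}{d} = \frac{102}{d} + \frac{-55 + d^{2} + 6 d}{d}$)
$\left(D{\left(89 \right)} - 43148\right) \left(o{\left(30 \right)} + 13874\right) = \left(- \frac{1}{24} - 43148\right) \left(\left(6 + 30 + \frac{47}{30}\right) + 13874\right) = - \frac{1035553 \left(\left(6 + 30 + 47 \cdot \frac{1}{30}\right) + 13874\right)}{24} = - \frac{1035553 \left(\left(6 + 30 + \frac{47}{30}\right) + 13874\right)}{24} = - \frac{1035553 \left(\frac{1127}{30} + 13874\right)}{24} = \left(- \frac{1035553}{24}\right) \frac{417347}{30} = - \frac{432184937891}{720}$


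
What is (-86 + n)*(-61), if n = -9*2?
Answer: 6344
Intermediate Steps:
n = -18
(-86 + n)*(-61) = (-86 - 18)*(-61) = -104*(-61) = 6344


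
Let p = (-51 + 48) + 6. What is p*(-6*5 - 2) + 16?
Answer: -80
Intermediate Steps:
p = 3 (p = -3 + 6 = 3)
p*(-6*5 - 2) + 16 = 3*(-6*5 - 2) + 16 = 3*(-30 - 2) + 16 = 3*(-32) + 16 = -96 + 16 = -80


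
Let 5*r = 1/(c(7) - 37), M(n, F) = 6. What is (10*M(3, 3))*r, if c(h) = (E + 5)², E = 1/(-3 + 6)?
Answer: -108/77 ≈ -1.4026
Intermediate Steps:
E = ⅓ (E = 1/3 = ⅓ ≈ 0.33333)
c(h) = 256/9 (c(h) = (⅓ + 5)² = (16/3)² = 256/9)
r = -9/385 (r = 1/(5*(256/9 - 37)) = 1/(5*(-77/9)) = (⅕)*(-9/77) = -9/385 ≈ -0.023377)
(10*M(3, 3))*r = (10*6)*(-9/385) = 60*(-9/385) = -108/77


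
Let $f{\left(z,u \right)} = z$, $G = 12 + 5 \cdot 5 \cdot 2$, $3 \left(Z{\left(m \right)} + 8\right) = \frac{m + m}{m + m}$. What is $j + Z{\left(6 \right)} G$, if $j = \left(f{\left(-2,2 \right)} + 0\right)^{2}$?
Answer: $- \frac{1414}{3} \approx -471.33$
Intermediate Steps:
$Z{\left(m \right)} = - \frac{23}{3}$ ($Z{\left(m \right)} = -8 + \frac{\left(m + m\right) \frac{1}{m + m}}{3} = -8 + \frac{2 m \frac{1}{2 m}}{3} = -8 + \frac{1}{3} \cdot 1 = -8 + \frac{1}{3} = - \frac{23}{3}$)
$G = 62$ ($G = 12 + 25 \cdot 2 = 12 + 50 = 62$)
$j = 4$ ($j = \left(-2 + 0\right)^{2} = \left(-2\right)^{2} = 4$)
$j + Z{\left(6 \right)} G = 4 - \frac{1426}{3} = - \frac{1414}{3}$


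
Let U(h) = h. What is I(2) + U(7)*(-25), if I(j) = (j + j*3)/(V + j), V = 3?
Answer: -867/5 ≈ -173.40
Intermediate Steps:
I(j) = 4*j/(3 + j) (I(j) = (j + j*3)/(3 + j) = (j + 3*j)/(3 + j) = (4*j)/(3 + j) = 4*j/(3 + j))
I(2) + U(7)*(-25) = 4*2/(3 + 2) + 7*(-25) = 4*2/5 - 175 = 4*2*(⅕) - 175 = 8/5 - 175 = -867/5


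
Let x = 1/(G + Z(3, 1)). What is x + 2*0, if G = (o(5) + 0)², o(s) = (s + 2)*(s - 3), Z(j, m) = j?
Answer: 1/199 ≈ 0.0050251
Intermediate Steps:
o(s) = (-3 + s)*(2 + s) (o(s) = (2 + s)*(-3 + s) = (-3 + s)*(2 + s))
G = 196 (G = ((-6 + 5² - 1*5) + 0)² = ((-6 + 25 - 5) + 0)² = (14 + 0)² = 14² = 196)
x = 1/199 (x = 1/(196 + 3) = 1/199 ≈ 0.0050251)
x + 2*0 = 1/199 + 2*0 = 1/199 + 0 = 1/199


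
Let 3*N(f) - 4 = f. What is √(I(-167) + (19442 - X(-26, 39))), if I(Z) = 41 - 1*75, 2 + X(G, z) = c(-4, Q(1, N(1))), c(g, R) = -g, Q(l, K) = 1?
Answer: √19406 ≈ 139.31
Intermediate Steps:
N(f) = 4/3 + f/3
X(G, z) = 2 (X(G, z) = -2 - 1*(-4) = -2 + 4 = 2)
I(Z) = -34 (I(Z) = 41 - 75 = -34)
√(I(-167) + (19442 - X(-26, 39))) = √(-34 + (19442 - 1*2)) = √(-34 + (19442 - 2)) = √(-34 + 19440) = √19406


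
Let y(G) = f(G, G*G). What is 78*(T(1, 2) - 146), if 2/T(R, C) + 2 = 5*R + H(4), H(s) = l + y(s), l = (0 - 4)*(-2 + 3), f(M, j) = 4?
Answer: -11336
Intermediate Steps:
y(G) = 4
l = -4 (l = -4*1 = -4)
H(s) = 0 (H(s) = -4 + 4 = 0)
T(R, C) = 2/(-2 + 5*R) (T(R, C) = 2/(-2 + (5*R + 0)) = 2/(-2 + 5*R))
78*(T(1, 2) - 146) = 78*(2/(-2 + 5*1) - 146) = 78*(2/(-2 + 5) - 146) = 78*(2/3 - 146) = 78*(-436/3) = -11336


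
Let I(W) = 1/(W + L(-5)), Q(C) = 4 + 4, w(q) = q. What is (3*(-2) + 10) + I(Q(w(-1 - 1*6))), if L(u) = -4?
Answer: 17/4 ≈ 4.2500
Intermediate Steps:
Q(C) = 8
I(W) = 1/(-4 + W) (I(W) = 1/(W - 4) = 1/(-4 + W))
(3*(-2) + 10) + I(Q(w(-1 - 1*6))) = (3*(-2) + 10) + 1/(-4 + 8) = (-6 + 10) + 1/4 = 4 + ¼ = 17/4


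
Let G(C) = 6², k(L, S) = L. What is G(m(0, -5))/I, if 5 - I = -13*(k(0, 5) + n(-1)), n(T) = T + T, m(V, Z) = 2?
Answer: -12/7 ≈ -1.7143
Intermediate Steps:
n(T) = 2*T
G(C) = 36
I = -21 (I = 5 - (-13)*(0 + 2*(-1)) = 5 - (-13)*(0 - 2) = 5 - (-13)*(-2) = 5 - 1*26 = 5 - 26 = -21)
G(m(0, -5))/I = 36/(-21) = 36*(-1/21) = -12/7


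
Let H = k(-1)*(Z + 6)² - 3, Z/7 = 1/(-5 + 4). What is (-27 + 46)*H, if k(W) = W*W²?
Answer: -76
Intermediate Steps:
k(W) = W³
Z = -7 (Z = 7/(-5 + 4) = 7/(-1) = 7*(-1) = -7)
H = -4 (H = (-1)³*(-7 + 6)² - 3 = -1*(-1)² - 3 = -1*1 - 3 = -1 - 3 = -4)
(-27 + 46)*H = (-27 + 46)*(-4) = 19*(-4) = -76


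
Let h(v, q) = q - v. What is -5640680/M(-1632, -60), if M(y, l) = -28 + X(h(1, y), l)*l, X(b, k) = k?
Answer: -1410170/893 ≈ -1579.1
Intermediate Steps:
M(y, l) = -28 + l² (M(y, l) = -28 + l*l = -28 + l²)
-5640680/M(-1632, -60) = -5640680/(-28 + (-60)²) = -5640680/(-28 + 3600) = -5640680/3572 = -5640680*1/3572 = -1410170/893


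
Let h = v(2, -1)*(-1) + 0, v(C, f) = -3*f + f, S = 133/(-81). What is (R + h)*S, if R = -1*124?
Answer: 1862/9 ≈ 206.89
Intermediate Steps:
S = -133/81 (S = 133*(-1/81) = -133/81 ≈ -1.6420)
v(C, f) = -2*f
h = -2 (h = -2*(-1)*(-1) + 0 = 2*(-1) + 0 = -2 + 0 = -2)
R = -124
(R + h)*S = (-124 - 2)*(-133/81) = -126*(-133/81) = 1862/9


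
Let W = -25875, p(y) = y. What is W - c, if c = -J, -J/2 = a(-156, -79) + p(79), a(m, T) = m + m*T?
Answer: -50369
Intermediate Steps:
a(m, T) = m + T*m
J = -24494 (J = -2*(-156*(1 - 79) + 79) = -2*(-156*(-78) + 79) = -2*(12168 + 79) = -2*12247 = -24494)
c = 24494 (c = -1*(-24494) = 24494)
W - c = -25875 - 1*24494 = -25875 - 24494 = -50369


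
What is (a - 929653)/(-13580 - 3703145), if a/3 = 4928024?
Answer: -13854419/3716725 ≈ -3.7276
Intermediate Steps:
a = 14784072 (a = 3*4928024 = 14784072)
(a - 929653)/(-13580 - 3703145) = (14784072 - 929653)/(-13580 - 3703145) = 13854419/(-3716725) = 13854419*(-1/3716725) = -13854419/3716725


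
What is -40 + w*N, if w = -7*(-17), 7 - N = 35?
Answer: -3372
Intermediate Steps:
N = -28 (N = 7 - 1*35 = 7 - 35 = -28)
w = 119
-40 + w*N = -40 + 119*(-28) = -40 - 3332 = -3372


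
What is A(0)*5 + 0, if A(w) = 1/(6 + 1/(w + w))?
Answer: 0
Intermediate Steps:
A(w) = 1/(6 + 1/(2*w))
A(0)*5 + 0 = (2*0/(1 + 12*0))*5 + 0 = (2*0/(1 + 0))*5 + 0 = (2*0/1)*5 + 0 = (2*0*1)*5 + 0 = 0*5 + 0 = 0 + 0 = 0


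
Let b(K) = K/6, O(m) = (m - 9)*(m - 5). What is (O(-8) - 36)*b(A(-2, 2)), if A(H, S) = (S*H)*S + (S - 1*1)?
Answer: -1295/6 ≈ -215.83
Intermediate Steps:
A(H, S) = -1 + S + H*S² (A(H, S) = (H*S)*S + (S - 1) = H*S² + (-1 + S) = -1 + S + H*S²)
O(m) = (-9 + m)*(-5 + m)
b(K) = K/6 (b(K) = K*(⅙) = K/6)
(O(-8) - 36)*b(A(-2, 2)) = ((45 + (-8)² - 14*(-8)) - 36)*((-1 + 2 - 2*2²)/6) = ((45 + 64 + 112) - 36)*((-1 + 2 - 2*4)/6) = (221 - 36)*((-1 + 2 - 8)/6) = 185*((⅙)*(-7)) = 185*(-7/6) = -1295/6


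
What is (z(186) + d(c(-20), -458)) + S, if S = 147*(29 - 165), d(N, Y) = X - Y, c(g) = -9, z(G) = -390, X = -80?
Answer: -20004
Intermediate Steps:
d(N, Y) = -80 - Y
S = -19992 (S = 147*(-136) = -19992)
(z(186) + d(c(-20), -458)) + S = (-390 + (-80 - 1*(-458))) - 19992 = (-390 + (-80 + 458)) - 19992 = (-390 + 378) - 19992 = -12 - 19992 = -20004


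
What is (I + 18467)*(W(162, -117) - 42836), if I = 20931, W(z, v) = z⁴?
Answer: 27133587770600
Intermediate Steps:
(I + 18467)*(W(162, -117) - 42836) = (20931 + 18467)*(162⁴ - 42836) = 39398*(688747536 - 42836) = 39398*688704700 = 27133587770600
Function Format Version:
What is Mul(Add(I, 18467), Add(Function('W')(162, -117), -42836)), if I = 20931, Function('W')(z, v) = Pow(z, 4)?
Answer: 27133587770600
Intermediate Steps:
Mul(Add(I, 18467), Add(Function('W')(162, -117), -42836)) = Mul(Add(20931, 18467), Add(Pow(162, 4), -42836)) = Mul(39398, Add(688747536, -42836)) = Mul(39398, 688704700) = 27133587770600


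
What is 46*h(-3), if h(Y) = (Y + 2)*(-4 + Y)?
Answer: 322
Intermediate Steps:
h(Y) = (-4 + Y)*(2 + Y) (h(Y) = (2 + Y)*(-4 + Y) = (-4 + Y)*(2 + Y))
46*h(-3) = 46*(-8 + (-3)² - 2*(-3)) = 46*(-8 + 9 + 6) = 46*7 = 322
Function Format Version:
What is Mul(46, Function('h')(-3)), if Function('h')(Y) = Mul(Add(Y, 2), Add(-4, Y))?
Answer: 322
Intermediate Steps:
Function('h')(Y) = Mul(Add(-4, Y), Add(2, Y)) (Function('h')(Y) = Mul(Add(2, Y), Add(-4, Y)) = Mul(Add(-4, Y), Add(2, Y)))
Mul(46, Function('h')(-3)) = Mul(46, Add(-8, Pow(-3, 2), Mul(-2, -3))) = Mul(46, Add(-8, 9, 6)) = Mul(46, 7) = 322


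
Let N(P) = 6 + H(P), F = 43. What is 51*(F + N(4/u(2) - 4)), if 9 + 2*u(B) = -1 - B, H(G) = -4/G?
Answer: 17799/7 ≈ 2542.7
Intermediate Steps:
u(B) = -5 - B/2 (u(B) = -9/2 + (-1 - B)/2 = -9/2 + (-½ - B/2) = -5 - B/2)
N(P) = 6 - 4/P
51*(F + N(4/u(2) - 4)) = 51*(43 + (6 - 4/(4/(-5 - ½*2) - 4))) = 51*(43 + (6 - 4/(4/(-5 - 1) - 4))) = 51*(43 + (6 - 4/(4/(-6) - 4))) = 51*(43 + (6 - 4/(-⅙*4 - 4))) = 51*(43 + (6 - 4/(-⅔ - 4))) = 51*(43 + (6 - 4/(-14/3))) = 51*(43 + (6 - 4*(-3/14))) = 51*(43 + (6 + 6/7)) = 51*(43 + 48/7) = 51*(349/7) = 17799/7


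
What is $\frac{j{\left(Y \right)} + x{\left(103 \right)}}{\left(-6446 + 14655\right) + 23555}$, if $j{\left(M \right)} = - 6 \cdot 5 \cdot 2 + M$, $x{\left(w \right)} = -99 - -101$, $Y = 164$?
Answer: $\frac{53}{15882} \approx 0.0033371$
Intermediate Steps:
$x{\left(w \right)} = 2$ ($x{\left(w \right)} = -99 + 101 = 2$)
$j{\left(M \right)} = -60 + M$ ($j{\left(M \right)} = \left(-6\right) 10 + M = -60 + M$)
$\frac{j{\left(Y \right)} + x{\left(103 \right)}}{\left(-6446 + 14655\right) + 23555} = \frac{\left(-60 + 164\right) + 2}{\left(-6446 + 14655\right) + 23555} = \frac{104 + 2}{8209 + 23555} = \frac{106}{31764} = 106 \cdot \frac{1}{31764} = \frac{53}{15882}$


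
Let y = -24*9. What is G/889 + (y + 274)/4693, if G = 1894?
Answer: 8940104/4172077 ≈ 2.1428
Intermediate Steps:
y = -216
G/889 + (y + 274)/4693 = 1894/889 + (-216 + 274)/4693 = 1894*(1/889) + 58*(1/4693) = 1894/889 + 58/4693 = 8940104/4172077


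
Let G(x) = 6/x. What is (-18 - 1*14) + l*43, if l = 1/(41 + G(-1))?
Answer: -1077/35 ≈ -30.771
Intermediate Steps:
l = 1/35 (l = 1/(41 + 6/(-1)) = 1/(41 + 6*(-1)) = 1/(41 - 6) = 1/35 ≈ 0.028571)
(-18 - 1*14) + l*43 = (-18 - 1*14) + (1/35)*43 = (-18 - 14) + 43/35 = -32 + 43/35 = -1077/35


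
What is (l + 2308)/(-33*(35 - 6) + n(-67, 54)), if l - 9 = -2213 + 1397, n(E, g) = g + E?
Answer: -1501/970 ≈ -1.5474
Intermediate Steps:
n(E, g) = E + g
l = -807 (l = 9 + (-2213 + 1397) = 9 - 816 = -807)
(l + 2308)/(-33*(35 - 6) + n(-67, 54)) = (-807 + 2308)/(-33*(35 - 6) + (-67 + 54)) = 1501/(-33*29 - 13) = 1501/(-957 - 13) = 1501/(-970) = 1501*(-1/970) = -1501/970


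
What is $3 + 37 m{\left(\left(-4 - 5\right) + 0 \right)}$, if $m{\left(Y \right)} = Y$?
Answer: $-330$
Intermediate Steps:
$3 + 37 m{\left(\left(-4 - 5\right) + 0 \right)} = 3 + 37 \left(\left(-4 - 5\right) + 0\right) = 3 + 37 \left(-9 + 0\right) = 3 + 37 \left(-9\right) = 3 - 333 = -330$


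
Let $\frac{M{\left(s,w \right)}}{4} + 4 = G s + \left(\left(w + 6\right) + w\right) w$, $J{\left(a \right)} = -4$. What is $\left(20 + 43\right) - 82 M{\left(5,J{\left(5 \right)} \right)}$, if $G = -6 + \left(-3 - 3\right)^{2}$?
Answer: $-50449$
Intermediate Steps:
$G = 30$ ($G = -6 + \left(-6\right)^{2} = -6 + 36 = 30$)
$M{\left(s,w \right)} = -16 + 120 s + 4 w \left(6 + 2 w\right)$ ($M{\left(s,w \right)} = -16 + 4 \left(30 s + \left(\left(w + 6\right) + w\right) w\right) = -16 + 4 \left(30 s + \left(\left(6 + w\right) + w\right) w\right) = -16 + 4 \left(30 s + \left(6 + 2 w\right) w\right) = -16 + 4 \left(30 s + w \left(6 + 2 w\right)\right) = -16 + \left(120 s + 4 w \left(6 + 2 w\right)\right) = -16 + 120 s + 4 w \left(6 + 2 w\right)$)
$\left(20 + 43\right) - 82 M{\left(5,J{\left(5 \right)} \right)} = \left(20 + 43\right) - 82 \left(-16 + 8 \left(-4\right)^{2} + 24 \left(-4\right) + 120 \cdot 5\right) = 63 - 82 \left(-16 + 8 \cdot 16 - 96 + 600\right) = 63 - 82 \left(-16 + 128 - 96 + 600\right) = 63 - 50512 = -50449$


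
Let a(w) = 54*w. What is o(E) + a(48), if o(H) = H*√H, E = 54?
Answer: 2592 + 162*√6 ≈ 2988.8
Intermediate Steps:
o(H) = H^(3/2)
o(E) + a(48) = 54^(3/2) + 54*48 = 162*√6 + 2592 = 2592 + 162*√6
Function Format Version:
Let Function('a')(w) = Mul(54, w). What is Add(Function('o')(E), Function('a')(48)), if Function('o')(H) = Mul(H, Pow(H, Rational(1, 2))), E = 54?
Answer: Add(2592, Mul(162, Pow(6, Rational(1, 2)))) ≈ 2988.8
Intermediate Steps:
Function('o')(H) = Pow(H, Rational(3, 2))
Add(Function('o')(E), Function('a')(48)) = Add(Pow(54, Rational(3, 2)), Mul(54, 48)) = Add(Mul(162, Pow(6, Rational(1, 2))), 2592) = Add(2592, Mul(162, Pow(6, Rational(1, 2))))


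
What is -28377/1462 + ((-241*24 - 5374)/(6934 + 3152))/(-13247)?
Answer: -1895706573619/97668355902 ≈ -19.410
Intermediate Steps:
-28377/1462 + ((-241*24 - 5374)/(6934 + 3152))/(-13247) = -28377*1/1462 + ((-5784 - 5374)/10086)*(-1/13247) = -28377/1462 - 11158*1/10086*(-1/13247) = -28377/1462 - 5579/5043*(-1/13247) = -28377/1462 + 5579/66804621 = -1895706573619/97668355902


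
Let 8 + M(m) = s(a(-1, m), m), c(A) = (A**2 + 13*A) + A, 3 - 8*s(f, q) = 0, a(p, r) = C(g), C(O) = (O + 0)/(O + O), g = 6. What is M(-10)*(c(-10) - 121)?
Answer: 9821/8 ≈ 1227.6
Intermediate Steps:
C(O) = 1/2 (C(O) = O/((2*O)) = O*(1/(2*O)) = 1/2)
a(p, r) = 1/2
s(f, q) = 3/8 (s(f, q) = 3/8 - 1/8*0 = 3/8 + 0 = 3/8)
c(A) = A**2 + 14*A
M(m) = -61/8 (M(m) = -8 + 3/8 = -61/8)
M(-10)*(c(-10) - 121) = -61*(-10*(14 - 10) - 121)/8 = -61*(-10*4 - 121)/8 = -61*(-40 - 121)/8 = -61/8*(-161) = 9821/8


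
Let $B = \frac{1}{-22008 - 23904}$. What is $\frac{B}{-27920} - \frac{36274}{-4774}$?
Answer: $\frac{3321307136981}{437115296640} \approx 7.5982$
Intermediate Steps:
$B = - \frac{1}{45912}$ ($B = \frac{1}{-45912} = - \frac{1}{45912} \approx -2.1781 \cdot 10^{-5}$)
$\frac{B}{-27920} - \frac{36274}{-4774} = - \frac{1}{45912 \left(-27920\right)} - \frac{36274}{-4774} = \left(- \frac{1}{45912}\right) \left(- \frac{1}{27920}\right) - - \frac{2591}{341} = \frac{1}{1281863040} + \frac{2591}{341} = \frac{3321307136981}{437115296640}$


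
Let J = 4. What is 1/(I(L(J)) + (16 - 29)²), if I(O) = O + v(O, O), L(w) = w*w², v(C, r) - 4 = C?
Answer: 1/301 ≈ 0.0033223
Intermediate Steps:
v(C, r) = 4 + C
L(w) = w³
I(O) = 4 + 2*O (I(O) = O + (4 + O) = 4 + 2*O)
1/(I(L(J)) + (16 - 29)²) = 1/((4 + 2*4³) + (16 - 29)²) = 1/((4 + 2*64) + (-13)²) = 1/((4 + 128) + 169) = 1/(132 + 169) = 1/301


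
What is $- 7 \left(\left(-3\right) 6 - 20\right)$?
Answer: $266$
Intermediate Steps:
$- 7 \left(\left(-3\right) 6 - 20\right) = - 7 \left(-18 - 20\right) = - 7 \left(-38\right) = \left(-1\right) \left(-266\right) = 266$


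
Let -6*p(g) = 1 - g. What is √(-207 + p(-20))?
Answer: I*√842/2 ≈ 14.509*I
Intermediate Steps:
p(g) = -⅙ + g/6 (p(g) = -(1 - g)/6 = -⅙ + g/6)
√(-207 + p(-20)) = √(-207 + (-⅙ + (⅙)*(-20))) = √(-207 + (-⅙ - 10/3)) = √(-207 - 7/2) = √(-421/2) = I*√842/2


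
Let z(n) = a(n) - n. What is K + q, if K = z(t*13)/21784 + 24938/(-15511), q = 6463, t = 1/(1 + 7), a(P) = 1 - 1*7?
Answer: 17466001585989/2703132992 ≈ 6461.4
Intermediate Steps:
a(P) = -6 (a(P) = 1 - 7 = -6)
t = ⅛ (t = 1/8 = ⅛ ≈ 0.12500)
z(n) = -6 - n
K = -4346941307/2703132992 (K = (-6 - 13/8)/21784 + 24938/(-15511) = (-6 - 1*13/8)*(1/21784) + 24938*(-1/15511) = (-6 - 13/8)*(1/21784) - 24938/15511 = -61/8*1/21784 - 24938/15511 = -61/174272 - 24938/15511 = -4346941307/2703132992 ≈ -1.6081)
K + q = -4346941307/2703132992 + 6463 = 17466001585989/2703132992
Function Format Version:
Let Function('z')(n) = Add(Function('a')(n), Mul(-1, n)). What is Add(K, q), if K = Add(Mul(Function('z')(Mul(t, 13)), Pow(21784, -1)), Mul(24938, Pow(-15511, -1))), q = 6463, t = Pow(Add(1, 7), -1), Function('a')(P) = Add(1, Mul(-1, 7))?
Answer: Rational(17466001585989, 2703132992) ≈ 6461.4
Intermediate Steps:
Function('a')(P) = -6 (Function('a')(P) = Add(1, -7) = -6)
t = Rational(1, 8) (t = Pow(8, -1) = Rational(1, 8) ≈ 0.12500)
Function('z')(n) = Add(-6, Mul(-1, n))
K = Rational(-4346941307, 2703132992) (K = Add(Mul(Add(-6, Mul(-1, Mul(Rational(1, 8), 13))), Pow(21784, -1)), Mul(24938, Pow(-15511, -1))) = Add(Mul(Add(-6, Mul(-1, Rational(13, 8))), Rational(1, 21784)), Mul(24938, Rational(-1, 15511))) = Add(Mul(Add(-6, Rational(-13, 8)), Rational(1, 21784)), Rational(-24938, 15511)) = Add(Mul(Rational(-61, 8), Rational(1, 21784)), Rational(-24938, 15511)) = Add(Rational(-61, 174272), Rational(-24938, 15511)) = Rational(-4346941307, 2703132992) ≈ -1.6081)
Add(K, q) = Add(Rational(-4346941307, 2703132992), 6463) = Rational(17466001585989, 2703132992)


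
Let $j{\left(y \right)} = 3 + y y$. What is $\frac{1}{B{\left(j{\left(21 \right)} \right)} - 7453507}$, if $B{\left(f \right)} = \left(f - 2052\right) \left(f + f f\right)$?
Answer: $- \frac{1}{325162147} \approx -3.0754 \cdot 10^{-9}$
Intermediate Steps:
$j{\left(y \right)} = 3 + y^{2}$
$B{\left(f \right)} = \left(-2052 + f\right) \left(f + f^{2}\right)$
$\frac{1}{B{\left(j{\left(21 \right)} \right)} - 7453507} = \frac{1}{\left(3 + 21^{2}\right) \left(-2052 + \left(3 + 21^{2}\right)^{2} - 2051 \left(3 + 21^{2}\right)\right) - 7453507} = \frac{1}{\left(3 + 441\right) \left(-2052 + \left(3 + 441\right)^{2} - 2051 \left(3 + 441\right)\right) - 7453507} = \frac{1}{444 \left(-2052 + 444^{2} - 910644\right) - 7453507} = \frac{1}{444 \left(-2052 + 197136 - 910644\right) - 7453507} = \frac{1}{444 \left(-715560\right) - 7453507} = \frac{1}{-317708640 - 7453507} = \frac{1}{-325162147} = - \frac{1}{325162147}$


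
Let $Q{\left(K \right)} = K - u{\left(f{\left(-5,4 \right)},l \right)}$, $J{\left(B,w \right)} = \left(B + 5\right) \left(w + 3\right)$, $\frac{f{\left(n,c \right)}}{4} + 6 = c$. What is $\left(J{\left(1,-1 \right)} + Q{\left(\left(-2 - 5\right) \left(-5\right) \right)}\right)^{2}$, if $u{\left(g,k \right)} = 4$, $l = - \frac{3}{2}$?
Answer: $1849$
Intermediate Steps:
$f{\left(n,c \right)} = -24 + 4 c$
$J{\left(B,w \right)} = \left(3 + w\right) \left(5 + B\right)$ ($J{\left(B,w \right)} = \left(5 + B\right) \left(3 + w\right) = \left(3 + w\right) \left(5 + B\right)$)
$l = - \frac{3}{2}$ ($l = \left(-3\right) \frac{1}{2} = - \frac{3}{2} \approx -1.5$)
$Q{\left(K \right)} = -4 + K$ ($Q{\left(K \right)} = K - 4 = -4 + K$)
$\left(J{\left(1,-1 \right)} + Q{\left(\left(-2 - 5\right) \left(-5\right) \right)}\right)^{2} = \left(\left(15 + 3 \cdot 1 + 5 \left(-1\right) + 1 \left(-1\right)\right) - \left(4 - \left(-2 - 5\right) \left(-5\right)\right)\right)^{2} = \left(\left(15 + 3 - 5 - 1\right) - -31\right)^{2} = \left(12 + \left(-4 + 35\right)\right)^{2} = \left(12 + 31\right)^{2} = 43^{2} = 1849$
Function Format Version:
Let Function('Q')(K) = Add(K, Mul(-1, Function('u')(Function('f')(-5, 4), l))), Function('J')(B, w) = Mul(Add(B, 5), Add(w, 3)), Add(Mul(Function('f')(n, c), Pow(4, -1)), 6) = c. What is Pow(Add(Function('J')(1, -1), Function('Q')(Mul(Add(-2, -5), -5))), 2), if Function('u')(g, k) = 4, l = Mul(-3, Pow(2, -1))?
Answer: 1849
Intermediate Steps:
Function('f')(n, c) = Add(-24, Mul(4, c))
Function('J')(B, w) = Mul(Add(3, w), Add(5, B)) (Function('J')(B, w) = Mul(Add(5, B), Add(3, w)) = Mul(Add(3, w), Add(5, B)))
l = Rational(-3, 2) (l = Mul(-3, Rational(1, 2)) = Rational(-3, 2) ≈ -1.5000)
Function('Q')(K) = Add(-4, K) (Function('Q')(K) = Add(K, Mul(-1, 4)) = Add(K, -4) = Add(-4, K))
Pow(Add(Function('J')(1, -1), Function('Q')(Mul(Add(-2, -5), -5))), 2) = Pow(Add(Add(15, Mul(3, 1), Mul(5, -1), Mul(1, -1)), Add(-4, Mul(Add(-2, -5), -5))), 2) = Pow(Add(Add(15, 3, -5, -1), Add(-4, Mul(-7, -5))), 2) = Pow(Add(12, Add(-4, 35)), 2) = Pow(Add(12, 31), 2) = Pow(43, 2) = 1849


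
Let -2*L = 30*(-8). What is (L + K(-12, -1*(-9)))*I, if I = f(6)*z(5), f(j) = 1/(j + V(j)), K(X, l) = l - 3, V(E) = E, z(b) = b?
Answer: 105/2 ≈ 52.500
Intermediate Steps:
K(X, l) = -3 + l
L = 120 (L = -15*(-8) = -½*(-240) = 120)
f(j) = 1/(2*j) (f(j) = 1/(j + j) = 1/(2*j))
I = 5/12 (I = ((½)/6)*5 = ((½)*(⅙))*5 = (1/12)*5 = 5/12 ≈ 0.41667)
(L + K(-12, -1*(-9)))*I = (120 + (-3 - 1*(-9)))*(5/12) = (120 + (-3 + 9))*(5/12) = (120 + 6)*(5/12) = 126*(5/12) = 105/2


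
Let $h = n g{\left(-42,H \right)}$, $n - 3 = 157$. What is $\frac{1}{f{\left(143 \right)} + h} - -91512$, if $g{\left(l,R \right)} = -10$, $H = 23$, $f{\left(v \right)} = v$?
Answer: $\frac{133332983}{1457} \approx 91512.0$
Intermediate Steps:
$n = 160$ ($n = 3 + 157 = 160$)
$h = -1600$ ($h = 160 \left(-10\right) = -1600$)
$\frac{1}{f{\left(143 \right)} + h} - -91512 = \frac{1}{143 - 1600} - -91512 = \frac{1}{-1457} + 91512 = - \frac{1}{1457} + 91512 = \frac{133332983}{1457}$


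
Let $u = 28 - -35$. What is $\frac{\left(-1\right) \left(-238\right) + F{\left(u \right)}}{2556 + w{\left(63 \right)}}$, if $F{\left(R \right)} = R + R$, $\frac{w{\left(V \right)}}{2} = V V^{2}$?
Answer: $\frac{182}{251325} \approx 0.00072416$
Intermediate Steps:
$u = 63$ ($u = 28 + 35 = 63$)
$w{\left(V \right)} = 2 V^{3}$ ($w{\left(V \right)} = 2 V V^{2} = 2 V^{3}$)
$F{\left(R \right)} = 2 R$
$\frac{\left(-1\right) \left(-238\right) + F{\left(u \right)}}{2556 + w{\left(63 \right)}} = \frac{\left(-1\right) \left(-238\right) + 2 \cdot 63}{2556 + 2 \cdot 63^{3}} = \frac{238 + 126}{2556 + 2 \cdot 250047} = \frac{364}{2556 + 500094} = \frac{364}{502650} = 364 \cdot \frac{1}{502650} = \frac{182}{251325}$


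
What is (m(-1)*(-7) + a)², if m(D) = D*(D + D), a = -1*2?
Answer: 256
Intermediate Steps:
a = -2
m(D) = 2*D² (m(D) = D*(2*D) = 2*D²)
(m(-1)*(-7) + a)² = ((2*(-1)²)*(-7) - 2)² = ((2*1)*(-7) - 2)² = (2*(-7) - 2)² = (-14 - 2)² = (-16)² = 256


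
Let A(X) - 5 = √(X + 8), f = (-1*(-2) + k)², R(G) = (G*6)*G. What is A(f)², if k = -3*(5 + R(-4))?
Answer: (5 + √90609)² ≈ 93644.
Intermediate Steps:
R(G) = 6*G² (R(G) = (6*G)*G = 6*G²)
k = -303 (k = -3*(5 + 6*(-4)²) = -3*(5 + 6*16) = -3*(5 + 96) = -3*101 = -303)
f = 90601 (f = (-1*(-2) - 303)² = (2 - 303)² = (-301)² = 90601)
A(X) = 5 + √(8 + X) (A(X) = 5 + √(X + 8) = 5 + √(8 + X))
A(f)² = (5 + √(8 + 90601))² = (5 + √90609)²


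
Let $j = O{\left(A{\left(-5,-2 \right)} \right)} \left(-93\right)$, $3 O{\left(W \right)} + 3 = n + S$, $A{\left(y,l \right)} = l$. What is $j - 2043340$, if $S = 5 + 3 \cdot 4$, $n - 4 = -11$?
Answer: $-2043557$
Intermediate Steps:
$n = -7$ ($n = 4 - 11 = -7$)
$S = 17$ ($S = 5 + 12 = 17$)
$O{\left(W \right)} = \frac{7}{3}$ ($O{\left(W \right)} = -1 + \frac{-7 + 17}{3} = -1 + \frac{1}{3} \cdot 10 = -1 + \frac{10}{3} = \frac{7}{3}$)
$j = -217$ ($j = \frac{7}{3} \left(-93\right) = -217$)
$j - 2043340 = -217 - 2043340 = -2043557$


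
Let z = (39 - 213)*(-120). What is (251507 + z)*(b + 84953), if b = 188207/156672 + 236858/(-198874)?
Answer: 21205847231284054393/916411392 ≈ 2.3140e+10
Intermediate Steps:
z = 20880 (z = -174*(-120) = 20880)
b = 9425363/916411392 (b = 188207*(1/156672) + 236858*(-1/198874) = 11071/9216 - 118429/99437 = 9425363/916411392 ≈ 0.010285)
(251507 + z)*(b + 84953) = (251507 + 20880)*(9425363/916411392 + 84953) = 272387*(77851906409939/916411392) = 21205847231284054393/916411392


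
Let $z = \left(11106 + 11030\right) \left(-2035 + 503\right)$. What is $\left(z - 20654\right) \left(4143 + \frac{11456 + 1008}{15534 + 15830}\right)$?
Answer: $- \frac{1102428359537274}{7841} \approx -1.406 \cdot 10^{11}$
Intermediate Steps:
$z = -33912352$ ($z = 22136 \left(-1532\right) = -33912352$)
$\left(z - 20654\right) \left(4143 + \frac{11456 + 1008}{15534 + 15830}\right) = \left(-33912352 - 20654\right) \left(4143 + \frac{11456 + 1008}{15534 + 15830}\right) = - 33933006 \left(4143 + \frac{12464}{31364}\right) = - 33933006 \left(4143 + 12464 \cdot \frac{1}{31364}\right) = - 33933006 \left(4143 + \frac{3116}{7841}\right) = \left(-33933006\right) \frac{32488379}{7841} = - \frac{1102428359537274}{7841}$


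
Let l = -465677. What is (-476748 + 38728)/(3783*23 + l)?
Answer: 109505/94667 ≈ 1.1567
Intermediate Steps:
(-476748 + 38728)/(3783*23 + l) = (-476748 + 38728)/(3783*23 - 465677) = -438020/(87009 - 465677) = -438020/(-378668) = -438020*(-1/378668) = 109505/94667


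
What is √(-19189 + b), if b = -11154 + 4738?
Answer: 3*I*√2845 ≈ 160.02*I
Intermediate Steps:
b = -6416
√(-19189 + b) = √(-19189 - 6416) = √(-25605) = 3*I*√2845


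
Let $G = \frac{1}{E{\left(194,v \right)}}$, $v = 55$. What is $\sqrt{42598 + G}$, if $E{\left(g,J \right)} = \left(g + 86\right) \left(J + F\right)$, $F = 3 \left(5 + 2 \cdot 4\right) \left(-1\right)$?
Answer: $\frac{\sqrt{13358732870}}{560} \approx 206.39$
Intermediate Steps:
$F = -39$ ($F = 3 \left(5 + 8\right) \left(-1\right) = 3 \cdot 13 \left(-1\right) = 39 \left(-1\right) = -39$)
$E{\left(g,J \right)} = \left(-39 + J\right) \left(86 + g\right)$ ($E{\left(g,J \right)} = \left(g + 86\right) \left(J - 39\right) = \left(86 + g\right) \left(-39 + J\right) = \left(-39 + J\right) \left(86 + g\right)$)
$G = \frac{1}{4480}$ ($G = \frac{1}{-3354 - 7566 + 86 \cdot 55 + 55 \cdot 194} = \frac{1}{-3354 - 7566 + 4730 + 10670} = \frac{1}{4480} \approx 0.00022321$)
$\sqrt{42598 + G} = \sqrt{42598 + \frac{1}{4480}} = \sqrt{\frac{190839041}{4480}} = \frac{\sqrt{13358732870}}{560}$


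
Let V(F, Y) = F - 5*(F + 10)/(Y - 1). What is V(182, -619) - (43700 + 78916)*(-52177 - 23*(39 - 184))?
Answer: 185653136522/31 ≈ 5.9888e+9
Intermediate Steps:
V(F, Y) = F - 5*(10 + F)/(-1 + Y)
V(182, -619) - (43700 + 78916)*(-52177 - 23*(39 - 184)) = (-50 - 6*182 + 182*(-619))/(-1 - 619) - (43700 + 78916)*(-52177 - 23*(39 - 184)) = (-50 - 1092 - 112658)/(-620) - 122616*(-52177 - 23*(-145)) = -1/620*(-113800) - 122616*(-52177 + 3335) = 5690/31 - 122616*(-48842) = 5690/31 - 1*(-5988810672) = 5690/31 + 5988810672 = 185653136522/31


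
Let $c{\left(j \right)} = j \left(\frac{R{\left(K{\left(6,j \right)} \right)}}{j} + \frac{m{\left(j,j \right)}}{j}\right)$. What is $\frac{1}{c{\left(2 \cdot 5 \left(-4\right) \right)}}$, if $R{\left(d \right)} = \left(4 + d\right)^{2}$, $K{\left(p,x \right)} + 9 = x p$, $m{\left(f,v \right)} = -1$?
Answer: $\frac{1}{60024} \approx 1.666 \cdot 10^{-5}$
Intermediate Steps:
$K{\left(p,x \right)} = -9 + p x$ ($K{\left(p,x \right)} = -9 + x p = -9 + p x$)
$c{\left(j \right)} = j \left(- \frac{1}{j} + \frac{\left(-5 + 6 j\right)^{2}}{j}\right)$ ($c{\left(j \right)} = j \left(\frac{\left(4 + \left(-9 + 6 j\right)\right)^{2}}{j} - \frac{1}{j}\right) = j \left(\frac{\left(-5 + 6 j\right)^{2}}{j} - \frac{1}{j}\right) = j \left(- \frac{1}{j} + \frac{\left(-5 + 6 j\right)^{2}}{j}\right)$)
$\frac{1}{c{\left(2 \cdot 5 \left(-4\right) \right)}} = \frac{1}{-1 + \left(-5 + 6 \cdot 2 \cdot 5 \left(-4\right)\right)^{2}} = \frac{1}{-1 + \left(-5 + 6 \cdot 10 \left(-4\right)\right)^{2}} = \frac{1}{-1 + \left(-5 + 6 \left(-40\right)\right)^{2}} = \frac{1}{-1 + \left(-5 - 240\right)^{2}} = \frac{1}{-1 + \left(-245\right)^{2}} = \frac{1}{-1 + 60025} = \frac{1}{60024}$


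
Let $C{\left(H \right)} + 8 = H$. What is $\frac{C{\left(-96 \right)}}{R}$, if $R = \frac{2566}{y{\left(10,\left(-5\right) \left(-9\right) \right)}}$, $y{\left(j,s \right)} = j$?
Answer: $- \frac{520}{1283} \approx -0.4053$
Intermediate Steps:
$C{\left(H \right)} = -8 + H$
$R = \frac{1283}{5}$ ($R = \frac{2566}{10} = 2566 \cdot \frac{1}{10} = \frac{1283}{5} \approx 256.6$)
$\frac{C{\left(-96 \right)}}{R} = \frac{-8 - 96}{\frac{1283}{5}} = \left(-104\right) \frac{5}{1283} = - \frac{520}{1283}$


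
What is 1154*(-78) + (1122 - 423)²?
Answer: 398589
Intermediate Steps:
1154*(-78) + (1122 - 423)² = -90012 + 699² = -90012 + 488601 = 398589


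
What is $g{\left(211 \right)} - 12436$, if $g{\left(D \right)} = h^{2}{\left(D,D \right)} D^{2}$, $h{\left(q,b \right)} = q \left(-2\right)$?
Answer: $7928465328$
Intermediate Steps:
$h{\left(q,b \right)} = - 2 q$
$g{\left(D \right)} = 4 D^{4}$ ($g{\left(D \right)} = \left(- 2 D\right)^{2} D^{2} = 4 D^{2} D^{2} = 4 D^{4}$)
$g{\left(211 \right)} - 12436 = 4 \cdot 211^{4} - 12436 = 4 \cdot 1982119441 - 12436 = 7928477764 - 12436 = 7928465328$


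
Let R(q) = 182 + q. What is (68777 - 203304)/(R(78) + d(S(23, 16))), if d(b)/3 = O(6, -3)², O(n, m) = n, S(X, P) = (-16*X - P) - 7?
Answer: -5849/16 ≈ -365.56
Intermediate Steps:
S(X, P) = -7 - P - 16*X (S(X, P) = (-P - 16*X) - 7 = -7 - P - 16*X)
d(b) = 108 (d(b) = 3*6² = 3*36 = 108)
(68777 - 203304)/(R(78) + d(S(23, 16))) = (68777 - 203304)/((182 + 78) + 108) = -134527/(260 + 108) = -134527/368 = -134527*1/368 = -5849/16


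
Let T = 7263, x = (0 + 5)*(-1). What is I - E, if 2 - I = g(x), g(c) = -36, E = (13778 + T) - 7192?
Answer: -13811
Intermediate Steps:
x = -5 (x = 5*(-1) = -5)
E = 13849 (E = (13778 + 7263) - 7192 = 21041 - 7192 = 13849)
I = 38 (I = 2 - 1*(-36) = 2 + 36 = 38)
I - E = 38 - 1*13849 = 38 - 13849 = -13811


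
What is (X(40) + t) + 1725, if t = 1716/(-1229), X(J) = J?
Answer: 2167469/1229 ≈ 1763.6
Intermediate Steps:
t = -1716/1229 (t = 1716*(-1/1229) = -1716/1229 ≈ -1.3963)
(X(40) + t) + 1725 = (40 - 1716/1229) + 1725 = 47444/1229 + 1725 = 2167469/1229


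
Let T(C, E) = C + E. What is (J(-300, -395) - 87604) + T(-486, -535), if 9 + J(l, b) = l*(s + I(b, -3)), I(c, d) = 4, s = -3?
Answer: -88934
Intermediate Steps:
J(l, b) = -9 + l (J(l, b) = -9 + l*(-3 + 4) = -9 + l*1 = -9 + l)
(J(-300, -395) - 87604) + T(-486, -535) = ((-9 - 300) - 87604) + (-486 - 535) = (-309 - 87604) - 1021 = -87913 - 1021 = -88934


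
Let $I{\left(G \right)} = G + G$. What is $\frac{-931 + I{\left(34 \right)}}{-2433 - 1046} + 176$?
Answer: $\frac{613167}{3479} \approx 176.25$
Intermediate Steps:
$I{\left(G \right)} = 2 G$
$\frac{-931 + I{\left(34 \right)}}{-2433 - 1046} + 176 = \frac{-931 + 2 \cdot 34}{-2433 - 1046} + 176 = \frac{-931 + 68}{-3479} + 176 = \left(-863\right) \left(- \frac{1}{3479}\right) + 176 = \frac{863}{3479} + 176 = \frac{613167}{3479}$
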